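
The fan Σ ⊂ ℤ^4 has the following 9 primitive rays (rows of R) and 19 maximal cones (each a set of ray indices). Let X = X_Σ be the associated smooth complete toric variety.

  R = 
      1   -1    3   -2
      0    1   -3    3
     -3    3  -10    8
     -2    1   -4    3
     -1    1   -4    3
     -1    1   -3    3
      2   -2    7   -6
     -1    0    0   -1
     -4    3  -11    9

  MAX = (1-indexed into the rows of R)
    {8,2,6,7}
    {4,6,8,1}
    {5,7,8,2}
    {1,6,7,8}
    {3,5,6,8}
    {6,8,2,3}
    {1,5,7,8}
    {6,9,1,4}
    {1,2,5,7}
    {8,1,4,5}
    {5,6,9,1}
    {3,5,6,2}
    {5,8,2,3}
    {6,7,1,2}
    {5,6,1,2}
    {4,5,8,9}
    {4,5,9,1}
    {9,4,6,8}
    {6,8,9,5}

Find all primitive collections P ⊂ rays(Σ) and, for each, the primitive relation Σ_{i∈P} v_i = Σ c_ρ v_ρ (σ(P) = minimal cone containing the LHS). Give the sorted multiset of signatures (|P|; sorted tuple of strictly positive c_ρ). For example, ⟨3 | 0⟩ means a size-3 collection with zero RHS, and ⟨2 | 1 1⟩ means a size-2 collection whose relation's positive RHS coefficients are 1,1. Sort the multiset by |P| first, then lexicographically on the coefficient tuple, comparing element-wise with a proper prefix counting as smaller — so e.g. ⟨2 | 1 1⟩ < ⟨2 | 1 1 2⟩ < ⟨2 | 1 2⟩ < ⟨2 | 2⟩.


Σ has 14 primitive collections:

  • {7,9}:  v_{7} + v_{9} = v_{4} ; sig = ⟨2 | 1⟩
  • {1,3}:  v_{1} + v_{3} = v_{5} + v_{6} ; sig = ⟨2 | 1 1⟩
  • {2,4}:  v_{2} + v_{4} = v_{5} + v_{6} ; sig = ⟨2 | 1 1⟩
  • {3,7}:  v_{3} + v_{7} = v_{2} + v_{8} ; sig = ⟨2 | 1 1⟩
  • {4,7}:  v_{4} + v_{7} = v_{1} + v_{8} ; sig = ⟨2 | 1 1⟩
  • {3,4}:  v_{3} + v_{4} = 2·v_{5} + 2·v_{6} + v_{8} ; sig = ⟨2 | 1 2 2⟩
  • {3,9}:  v_{3} + v_{9} = 3·v_{5} + 3·v_{6} + v_{8} ; sig = ⟨2 | 1 3 3⟩
  • {2,9}:  v_{2} + v_{9} = 2·v_{5} + 2·v_{6} ; sig = ⟨2 | 2 2⟩
  • {1,2,8}:  v_{1} + v_{2} + v_{8} = 0 ; sig = ⟨3 | 0⟩
  • {5,6,7}:  v_{5} + v_{6} + v_{7} = 0 ; sig = ⟨3 | 0⟩
  • {4,5,6}:  v_{4} + v_{5} + v_{6} = v_{9} ; sig = ⟨3 | 1⟩
  • {1,8,9}:  v_{1} + v_{8} + v_{9} = 2·v_{4} ; sig = ⟨3 | 2⟩
  • {1,5,6,8}:  v_{1} + v_{5} + v_{6} + v_{8} = v_{4} ; sig = ⟨4 | 1⟩
  • {2,5,6,8}:  v_{2} + v_{5} + v_{6} + v_{8} = v_{3} ; sig = ⟨4 | 1⟩

Sorted signature multiset PRS(X):
{ ⟨2 | 1⟩,  ⟨2 | 1 1⟩ ×4,  ⟨2 | 1 2 2⟩,  ⟨2 | 1 3 3⟩,  ⟨2 | 2 2⟩,  ⟨3 | 0⟩ ×2,  ⟨3 | 1⟩,  ⟨3 | 2⟩,  ⟨4 | 1⟩ ×2 }


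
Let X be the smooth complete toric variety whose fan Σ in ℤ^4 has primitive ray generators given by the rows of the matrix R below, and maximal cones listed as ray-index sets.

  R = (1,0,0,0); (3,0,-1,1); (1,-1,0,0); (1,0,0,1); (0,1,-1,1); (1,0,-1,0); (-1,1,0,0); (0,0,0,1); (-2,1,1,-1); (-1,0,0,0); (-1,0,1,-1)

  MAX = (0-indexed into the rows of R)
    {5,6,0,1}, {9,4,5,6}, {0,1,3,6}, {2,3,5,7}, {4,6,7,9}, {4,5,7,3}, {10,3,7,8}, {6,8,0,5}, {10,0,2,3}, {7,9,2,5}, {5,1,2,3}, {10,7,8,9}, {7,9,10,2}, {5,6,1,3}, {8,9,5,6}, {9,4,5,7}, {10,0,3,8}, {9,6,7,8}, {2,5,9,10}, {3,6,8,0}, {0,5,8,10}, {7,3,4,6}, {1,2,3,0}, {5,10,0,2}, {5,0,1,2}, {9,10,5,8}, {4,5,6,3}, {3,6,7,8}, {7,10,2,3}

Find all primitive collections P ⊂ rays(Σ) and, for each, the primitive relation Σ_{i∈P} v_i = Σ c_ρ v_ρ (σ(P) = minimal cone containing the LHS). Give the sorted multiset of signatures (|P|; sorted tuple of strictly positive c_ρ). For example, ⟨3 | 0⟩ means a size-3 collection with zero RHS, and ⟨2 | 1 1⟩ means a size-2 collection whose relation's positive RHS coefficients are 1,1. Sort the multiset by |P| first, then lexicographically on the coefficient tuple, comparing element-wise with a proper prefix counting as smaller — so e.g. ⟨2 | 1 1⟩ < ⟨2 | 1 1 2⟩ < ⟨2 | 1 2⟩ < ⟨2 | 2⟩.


Primitive collections (21):

  • {0,9}:  v_{0} + v_{9} = 0 — sig = ⟨2 | 0⟩
  • {2,6}:  v_{2} + v_{6} = 0 — sig = ⟨2 | 0⟩
  • {0,7}:  v_{0} + v_{7} = v_{3} — sig = ⟨2 | 1⟩
  • {2,8}:  v_{2} + v_{8} = v_{10} — sig = ⟨2 | 1⟩
  • {3,9}:  v_{3} + v_{9} = v_{7} — sig = ⟨2 | 1⟩
  • {4,10}:  v_{4} + v_{10} = v_{6} — sig = ⟨2 | 1⟩
  • {6,10}:  v_{6} + v_{10} = v_{8} — sig = ⟨2 | 1⟩
  • {1,9}:  v_{1} + v_{9} = v_{3} + v_{5} — sig = ⟨2 | 1 1⟩
  • {2,4}:  v_{2} + v_{4} = v_{5} + v_{7} — sig = ⟨2 | 1 1⟩
  • {0,4}:  v_{0} + v_{4} = v_{3} + v_{5} + v_{6} — sig = ⟨2 | 1 1 1⟩
  • {1,7}:  v_{1} + v_{7} = 2·v_{3} + v_{5} — sig = ⟨2 | 1 2⟩
  • {1,8}:  v_{1} + v_{8} = 2·v_{0} + v_{6} — sig = ⟨2 | 1 2⟩
  • {1,4}:  v_{1} + v_{4} = 2·v_{3} + 2·v_{5} + v_{6} — sig = ⟨2 | 1 2 2⟩
  • {1,10}:  v_{1} + v_{10} = 2·v_{0} — sig = ⟨2 | 2⟩
  • {4,8}:  v_{4} + v_{8} = 2·v_{6} — sig = ⟨2 | 2⟩
  • {5,7,10}:  v_{5} + v_{7} + v_{10} = 0 — sig = ⟨3 | 0⟩
  • {0,3,5}:  v_{0} + v_{3} + v_{5} = v_{1} — sig = ⟨3 | 1⟩
  • {3,5,10}:  v_{3} + v_{5} + v_{10} = v_{0} — sig = ⟨3 | 1⟩
  • {5,6,7}:  v_{5} + v_{6} + v_{7} = v_{4} — sig = ⟨3 | 1⟩
  • {5,7,8}:  v_{5} + v_{7} + v_{8} = v_{6} — sig = ⟨3 | 1⟩
  • {3,5,8}:  v_{3} + v_{5} + v_{8} = v_{0} + v_{6} — sig = ⟨3 | 1 1⟩

Sorted signature multiset PRS(X):
[⟨2 | 0⟩, ⟨2 | 0⟩, ⟨2 | 1⟩, ⟨2 | 1⟩, ⟨2 | 1⟩, ⟨2 | 1⟩, ⟨2 | 1⟩, ⟨2 | 1 1⟩, ⟨2 | 1 1⟩, ⟨2 | 1 1 1⟩, ⟨2 | 1 2⟩, ⟨2 | 1 2⟩, ⟨2 | 1 2 2⟩, ⟨2 | 2⟩, ⟨2 | 2⟩, ⟨3 | 0⟩, ⟨3 | 1⟩, ⟨3 | 1⟩, ⟨3 | 1⟩, ⟨3 | 1⟩, ⟨3 | 1 1⟩]


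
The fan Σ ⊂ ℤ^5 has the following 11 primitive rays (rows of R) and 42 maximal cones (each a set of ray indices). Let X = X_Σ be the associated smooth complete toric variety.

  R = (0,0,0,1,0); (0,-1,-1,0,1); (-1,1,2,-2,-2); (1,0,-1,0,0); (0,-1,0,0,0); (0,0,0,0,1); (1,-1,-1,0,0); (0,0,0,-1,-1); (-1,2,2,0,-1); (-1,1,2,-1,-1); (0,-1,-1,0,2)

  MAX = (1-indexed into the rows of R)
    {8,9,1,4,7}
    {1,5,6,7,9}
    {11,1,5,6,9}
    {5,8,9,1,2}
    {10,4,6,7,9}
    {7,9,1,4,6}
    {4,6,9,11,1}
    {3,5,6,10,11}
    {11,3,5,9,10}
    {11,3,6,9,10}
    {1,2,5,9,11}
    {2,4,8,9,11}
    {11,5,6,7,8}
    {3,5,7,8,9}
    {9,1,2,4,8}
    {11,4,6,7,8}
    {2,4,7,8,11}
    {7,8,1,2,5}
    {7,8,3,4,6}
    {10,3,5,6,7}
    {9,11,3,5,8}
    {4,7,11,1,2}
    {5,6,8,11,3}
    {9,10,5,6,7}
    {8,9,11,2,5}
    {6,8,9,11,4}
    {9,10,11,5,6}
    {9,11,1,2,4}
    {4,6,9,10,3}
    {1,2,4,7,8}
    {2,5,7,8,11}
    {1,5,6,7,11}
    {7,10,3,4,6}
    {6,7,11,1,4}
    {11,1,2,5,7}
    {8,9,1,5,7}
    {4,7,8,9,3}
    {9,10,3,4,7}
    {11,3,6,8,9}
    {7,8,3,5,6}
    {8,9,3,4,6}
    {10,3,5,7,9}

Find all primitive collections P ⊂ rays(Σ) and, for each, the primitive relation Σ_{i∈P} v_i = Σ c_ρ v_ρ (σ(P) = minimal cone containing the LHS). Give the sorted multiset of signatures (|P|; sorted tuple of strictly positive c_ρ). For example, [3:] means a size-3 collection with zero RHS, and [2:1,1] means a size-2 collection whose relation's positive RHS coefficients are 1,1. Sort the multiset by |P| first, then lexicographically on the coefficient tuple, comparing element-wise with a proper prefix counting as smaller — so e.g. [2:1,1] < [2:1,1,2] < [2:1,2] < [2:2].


Minimal non-faces — 19 found among 11 rays, 42 max cones:

  P = {2,6}:  v_{2} + v_{6} = v_{11}  ⟹  sig = [2:1]
  P = {4,5}:  v_{4} + v_{5} = v_{7}  ⟹  sig = [2:1]
  P = {8,10}:  v_{8} + v_{10} = v_{3}  ⟹  sig = [2:1]
  P = {1,10}:  v_{1} + v_{10} = v_{5} + v_{9}  ⟹  sig = [2:1,1]
  P = {1,3}:  v_{1} + v_{3} = v_{5} + v_{8} + v_{9}  ⟹  sig = [2:1,1,1]
  P = {2,10}:  v_{2} + v_{10} = v_{5} + v_{8} + v_{9} + v_{11}  ⟹  sig = [2:1,1,1,1]
  P = {2,3}:  v_{2} + v_{3} = v_{5} + 2·v_{8} + v_{9} + v_{11}  ⟹  sig = [2:1,1,1,2]
  P = {1,6,8}:  v_{1} + v_{6} + v_{8} = 0  ⟹  sig = [3:]
  P = {2,7,9}:  v_{2} + v_{7} + v_{9} = 0  ⟹  sig = [3:]
  P = {1,8,11}:  v_{1} + v_{8} + v_{11} = v_{2}  ⟹  sig = [3:1]
  P = {7,9,11}:  v_{7} + v_{9} + v_{11} = v_{6}  ⟹  sig = [3:1]
  P = {7,10,11}:  v_{7} + v_{10} + v_{11} = v_{5} + 2·v_{6} + v_{8}  ⟹  sig = [3:1,1,2]
  P = {4,10,11}:  v_{4} + v_{10} + v_{11} = 2·v_{6} + v_{8}  ⟹  sig = [3:1,2]
  P = {3,7,11}:  v_{3} + v_{7} + v_{11} = v_{5} + 2·v_{6} + 2·v_{8}  ⟹  sig = [3:1,2,2]
  P = {3,4,11}:  v_{3} + v_{4} + v_{11} = 2·v_{6} + 2·v_{8}  ⟹  sig = [3:2,2]
  P = {5,6,8,9}:  v_{5} + v_{6} + v_{8} + v_{9} = v_{10}  ⟹  sig = [4:1]
  P = {6,7,8,9}:  v_{6} + v_{7} + v_{8} + v_{9} = v_{4} + v_{10}  ⟹  sig = [4:1,1]
  P = {3,6,7,9}:  v_{3} + v_{6} + v_{7} + v_{9} = v_{4} + 2·v_{10}  ⟹  sig = [4:1,2]
  P = {3,5,6,9}:  v_{3} + v_{5} + v_{6} + v_{9} = 2·v_{10}  ⟹  sig = [4:2]

Sorted signature multiset PRS(X):
    [2:1]
    [2:1]
    [2:1]
    [2:1,1]
    [2:1,1,1]
    [2:1,1,1,1]
    [2:1,1,1,2]
    [3:]
    [3:]
    [3:1]
    [3:1]
    [3:1,1,2]
    [3:1,2]
    [3:1,2,2]
    [3:2,2]
    [4:1]
    [4:1,1]
    [4:1,2]
    [4:2]


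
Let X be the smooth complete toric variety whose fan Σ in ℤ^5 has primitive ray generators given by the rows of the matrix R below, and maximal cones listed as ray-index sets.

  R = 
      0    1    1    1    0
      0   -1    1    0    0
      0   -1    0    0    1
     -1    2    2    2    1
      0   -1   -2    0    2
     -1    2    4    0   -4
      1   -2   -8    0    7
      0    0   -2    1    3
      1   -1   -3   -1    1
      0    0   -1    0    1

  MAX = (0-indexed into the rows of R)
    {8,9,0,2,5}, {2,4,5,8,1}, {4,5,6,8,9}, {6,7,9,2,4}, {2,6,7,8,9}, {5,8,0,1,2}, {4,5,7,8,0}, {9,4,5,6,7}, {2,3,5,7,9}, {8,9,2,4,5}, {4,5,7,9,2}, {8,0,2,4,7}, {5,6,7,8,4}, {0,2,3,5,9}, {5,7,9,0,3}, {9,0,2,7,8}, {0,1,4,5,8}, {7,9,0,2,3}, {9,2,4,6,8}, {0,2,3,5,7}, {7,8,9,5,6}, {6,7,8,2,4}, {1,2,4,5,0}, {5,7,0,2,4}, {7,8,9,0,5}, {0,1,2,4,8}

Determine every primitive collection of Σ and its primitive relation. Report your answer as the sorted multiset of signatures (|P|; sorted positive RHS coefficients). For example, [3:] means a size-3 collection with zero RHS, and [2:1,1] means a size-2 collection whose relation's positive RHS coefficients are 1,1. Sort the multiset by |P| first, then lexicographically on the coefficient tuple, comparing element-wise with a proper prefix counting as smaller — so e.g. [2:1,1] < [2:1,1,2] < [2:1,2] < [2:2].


Primitive collections (14):

  P = {1,9}:  v_{1} + v_{9} = v_{2}  ⇒ sig = [2:1]
  P = {1,7}:  v_{1} + v_{7} = v_{0} + v_{2} + v_{4}  ⇒ sig = [2:1,1,1]
  P = {1,6}:  v_{1} + v_{6} = v_{2} + v_{4} + v_{7} + v_{8}  ⇒ sig = [2:1,1,1,1]
  P = {1,3}:  v_{1} + v_{3} = v_{0} + 2·v_{2} + v_{5} + v_{7}  ⇒ sig = [2:1,1,1,2]
  P = {3,4}:  v_{3} + v_{4} = v_{2} + v_{5} + 2·v_{7}  ⇒ sig = [2:1,1,2]
  P = {0,6}:  v_{0} + v_{6} = 2·v_{7} + v_{8}  ⇒ sig = [2:1,2]
  P = {3,8}:  v_{3} + v_{8} = v_{0} + 2·v_{9}  ⇒ sig = [2:1,2]
  P = {3,6}:  v_{3} + v_{6} = 2·v_{7} + 2·v_{9}  ⇒ sig = [2:2,2]
  P = {0,4,9}:  v_{0} + v_{4} + v_{9} = v_{7}  ⇒ sig = [3:1]
  P = {2,5,6}:  v_{2} + v_{5} + v_{6} = v_{4} + 2·v_{9}  ⇒ sig = [3:1,2]
  P = {2,5,7,8}:  v_{2} + v_{5} + v_{7} + v_{8} = v_{9}  ⇒ sig = [4:1]
  P = {4,7,8,9}:  v_{4} + v_{7} + v_{8} + v_{9} = v_{6}  ⇒ sig = [4:1]
  P = {0,2,4,5,8}:  v_{0} + v_{2} + v_{4} + v_{5} + v_{8} = 0  ⇒ sig = [5:]
  P = {0,2,5,7,9}:  v_{0} + v_{2} + v_{5} + v_{7} + v_{9} = v_{3}  ⇒ sig = [5:1]

so the primitive-relation signature multiset is
    |P|=2: 8 collections, coeffs (1), (1,1,1), (1,1,1,1), (1,1,1,2), (1,1,2), (1,2), (1,2), (2,2)
    |P|=3: 2 collections, coeffs (1), (1,2)
    |P|=4: 2 collections, coeffs (1), (1)
    |P|=5: 2 collections, coeffs (), (1)


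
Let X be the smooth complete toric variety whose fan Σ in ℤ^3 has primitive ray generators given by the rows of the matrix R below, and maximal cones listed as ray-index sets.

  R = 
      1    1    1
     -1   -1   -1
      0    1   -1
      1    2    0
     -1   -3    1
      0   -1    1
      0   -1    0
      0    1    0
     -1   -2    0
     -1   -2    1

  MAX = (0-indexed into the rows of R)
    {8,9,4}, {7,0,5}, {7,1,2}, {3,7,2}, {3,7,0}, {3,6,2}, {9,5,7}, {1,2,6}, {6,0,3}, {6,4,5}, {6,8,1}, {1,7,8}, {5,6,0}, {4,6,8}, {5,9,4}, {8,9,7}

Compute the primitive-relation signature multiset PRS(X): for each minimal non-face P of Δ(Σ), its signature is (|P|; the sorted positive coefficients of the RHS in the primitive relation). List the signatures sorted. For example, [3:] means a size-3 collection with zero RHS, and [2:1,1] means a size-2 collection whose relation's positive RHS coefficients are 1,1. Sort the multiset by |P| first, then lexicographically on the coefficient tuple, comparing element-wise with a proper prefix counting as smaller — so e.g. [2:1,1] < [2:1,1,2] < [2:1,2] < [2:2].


The 21 primitive collections of Σ (r=10, n=3):

  P = {0,1}:  v_{0} + v_{1} = 0 — sig = [2:]
  P = {2,5}:  v_{2} + v_{5} = 0 — sig = [2:]
  P = {3,8}:  v_{3} + v_{8} = 0 — sig = [2:]
  P = {6,7}:  v_{6} + v_{7} = 0 — sig = [2:]
  P = {0,2}:  v_{0} + v_{2} = v_{3} — sig = [2:1]
  P = {0,8}:  v_{0} + v_{8} = v_{5} — sig = [2:1]
  P = {1,3}:  v_{1} + v_{3} = v_{2} — sig = [2:1]
  P = {1,5}:  v_{1} + v_{5} = v_{8} — sig = [2:1]
  P = {2,4}:  v_{2} + v_{4} = v_{8} — sig = [2:1]
  P = {2,8}:  v_{2} + v_{8} = v_{1} — sig = [2:1]
  P = {3,4}:  v_{3} + v_{4} = v_{5} — sig = [2:1]
  P = {3,5}:  v_{3} + v_{5} = v_{0} — sig = [2:1]
  P = {4,7}:  v_{4} + v_{7} = v_{9} — sig = [2:1]
  P = {5,8}:  v_{5} + v_{8} = v_{4} — sig = [2:1]
  P = {6,9}:  v_{6} + v_{9} = v_{4} — sig = [2:1]
  P = {2,9}:  v_{2} + v_{9} = v_{7} + v_{8} — sig = [2:1,1]
  P = {3,9}:  v_{3} + v_{9} = v_{5} + v_{7} — sig = [2:1,1]
  P = {0,9}:  v_{0} + v_{9} = 2·v_{5} + v_{7} — sig = [2:1,2]
  P = {1,9}:  v_{1} + v_{9} = v_{7} + 2·v_{8} — sig = [2:1,2]
  P = {0,4}:  v_{0} + v_{4} = 2·v_{5} — sig = [2:2]
  P = {1,4}:  v_{1} + v_{4} = 2·v_{8} — sig = [2:2]

Sorted signature multiset PRS(X):
[[2:], [2:], [2:], [2:], [2:1], [2:1], [2:1], [2:1], [2:1], [2:1], [2:1], [2:1], [2:1], [2:1], [2:1], [2:1,1], [2:1,1], [2:1,2], [2:1,2], [2:2], [2:2]]


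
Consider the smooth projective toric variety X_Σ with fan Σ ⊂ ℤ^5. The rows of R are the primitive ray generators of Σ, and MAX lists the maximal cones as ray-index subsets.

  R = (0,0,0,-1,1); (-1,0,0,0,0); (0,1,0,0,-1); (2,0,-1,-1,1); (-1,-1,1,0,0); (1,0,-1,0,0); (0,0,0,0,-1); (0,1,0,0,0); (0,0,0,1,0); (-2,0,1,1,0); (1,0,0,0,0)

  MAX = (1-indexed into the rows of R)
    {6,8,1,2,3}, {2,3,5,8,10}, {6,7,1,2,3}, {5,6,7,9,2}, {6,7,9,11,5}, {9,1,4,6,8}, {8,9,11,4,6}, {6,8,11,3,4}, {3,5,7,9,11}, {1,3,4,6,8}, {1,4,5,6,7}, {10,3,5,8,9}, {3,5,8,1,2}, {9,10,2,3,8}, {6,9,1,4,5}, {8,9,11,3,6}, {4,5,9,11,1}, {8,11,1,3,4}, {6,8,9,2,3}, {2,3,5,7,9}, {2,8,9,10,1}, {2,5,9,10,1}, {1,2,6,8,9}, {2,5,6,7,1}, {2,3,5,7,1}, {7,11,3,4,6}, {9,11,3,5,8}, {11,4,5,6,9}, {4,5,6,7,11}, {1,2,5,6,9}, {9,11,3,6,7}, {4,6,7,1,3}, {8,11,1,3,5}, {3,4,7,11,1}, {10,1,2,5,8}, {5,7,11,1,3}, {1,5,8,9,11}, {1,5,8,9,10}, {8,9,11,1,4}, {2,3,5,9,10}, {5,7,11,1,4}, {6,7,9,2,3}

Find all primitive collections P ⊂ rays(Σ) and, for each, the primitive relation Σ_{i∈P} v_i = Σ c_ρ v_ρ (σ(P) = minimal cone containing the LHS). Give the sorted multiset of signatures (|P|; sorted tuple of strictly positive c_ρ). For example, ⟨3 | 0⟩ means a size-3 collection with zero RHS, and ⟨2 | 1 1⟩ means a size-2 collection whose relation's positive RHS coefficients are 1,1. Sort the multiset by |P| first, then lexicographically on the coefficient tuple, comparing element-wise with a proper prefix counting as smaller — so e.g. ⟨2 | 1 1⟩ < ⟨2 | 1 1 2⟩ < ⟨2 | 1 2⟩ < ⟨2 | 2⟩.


Δ(Σ) — 11 vertices, 18 min non-faces:

  {2,11}:  v_{2} + v_{11} = 0  ⟹  sig = ⟨2 | 0⟩
  {7,8}:  v_{7} + v_{8} = v_{3}  ⟹  sig = ⟨2 | 1⟩
  {2,4}:  v_{2} + v_{4} = v_{1} + v_{6}  ⟹  sig = ⟨2 | 1 1⟩
  {4,10}:  v_{4} + v_{10} = v_{1} + v_{9}  ⟹  sig = ⟨2 | 1 1⟩
  {6,10}:  v_{6} + v_{10} = v_{2} + v_{9}  ⟹  sig = ⟨2 | 1 1⟩
  {10,11}:  v_{10} + v_{11} = v_{5} + v_{8} + v_{9}  ⟹  sig = ⟨2 | 1 1 1⟩
  {7,10}:  v_{7} + v_{10} = v_{2} + v_{3} + v_{5} + v_{9}  ⟹  sig = ⟨2 | 1 1 1 1⟩
  {1,7,9}:  v_{1} + v_{7} + v_{9} = 0  ⟹  sig = ⟨3 | 0⟩
  {5,6,8}:  v_{5} + v_{6} + v_{8} = 0  ⟹  sig = ⟨3 | 0⟩
  {1,3,9}:  v_{1} + v_{3} + v_{9} = v_{8}  ⟹  sig = ⟨3 | 1⟩
  {1,6,11}:  v_{1} + v_{6} + v_{11} = v_{4}  ⟹  sig = ⟨3 | 1⟩
  {3,5,6}:  v_{3} + v_{5} + v_{6} = v_{7}  ⟹  sig = ⟨3 | 1⟩
  {4,5,8}:  v_{4} + v_{5} + v_{8} = v_{1} + v_{11}  ⟹  sig = ⟨3 | 1 1⟩
  {4,7,9}:  v_{4} + v_{7} + v_{9} = v_{6} + v_{11}  ⟹  sig = ⟨3 | 1 1⟩
  {3,4,5}:  v_{3} + v_{4} + v_{5} = v_{1} + v_{7} + v_{11}  ⟹  sig = ⟨3 | 1 1 1⟩
  {3,4,9}:  v_{3} + v_{4} + v_{9} = v_{6} + v_{8} + v_{11}  ⟹  sig = ⟨3 | 1 1 1⟩
  {1,3,10}:  v_{1} + v_{3} + v_{10} = v_{2} + v_{5} + 2·v_{8}  ⟹  sig = ⟨3 | 1 1 2⟩
  {2,5,8,9}:  v_{2} + v_{5} + v_{8} + v_{9} = v_{10}  ⟹  sig = ⟨4 | 1⟩

Signatures (|P|; sorted positive RHS coefficients), sorted:
[⟨2 | 0⟩, ⟨2 | 1⟩, ⟨2 | 1 1⟩, ⟨2 | 1 1⟩, ⟨2 | 1 1⟩, ⟨2 | 1 1 1⟩, ⟨2 | 1 1 1 1⟩, ⟨3 | 0⟩, ⟨3 | 0⟩, ⟨3 | 1⟩, ⟨3 | 1⟩, ⟨3 | 1⟩, ⟨3 | 1 1⟩, ⟨3 | 1 1⟩, ⟨3 | 1 1 1⟩, ⟨3 | 1 1 1⟩, ⟨3 | 1 1 2⟩, ⟨4 | 1⟩]


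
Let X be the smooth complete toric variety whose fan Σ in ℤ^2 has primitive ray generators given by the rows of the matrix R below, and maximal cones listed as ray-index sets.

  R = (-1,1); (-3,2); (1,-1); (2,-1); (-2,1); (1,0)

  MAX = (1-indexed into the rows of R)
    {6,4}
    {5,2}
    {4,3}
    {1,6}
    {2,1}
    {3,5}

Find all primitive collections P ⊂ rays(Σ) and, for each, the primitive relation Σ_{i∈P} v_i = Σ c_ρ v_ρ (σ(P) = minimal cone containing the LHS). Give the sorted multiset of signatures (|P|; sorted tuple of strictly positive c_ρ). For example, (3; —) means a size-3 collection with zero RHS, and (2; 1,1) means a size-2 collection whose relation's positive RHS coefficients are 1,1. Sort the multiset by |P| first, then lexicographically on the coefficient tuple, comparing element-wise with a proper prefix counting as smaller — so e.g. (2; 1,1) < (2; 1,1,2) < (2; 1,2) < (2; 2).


Δ(Σ) — 6 vertices, 9 min non-faces:

  {1,3}:  v_{1} + v_{3} = 0 — sig = (2; —)
  {4,5}:  v_{4} + v_{5} = 0 — sig = (2; —)
  {1,4}:  v_{1} + v_{4} = v_{6} — sig = (2; 1)
  {1,5}:  v_{1} + v_{5} = v_{2} — sig = (2; 1)
  {2,3}:  v_{2} + v_{3} = v_{5} — sig = (2; 1)
  {2,4}:  v_{2} + v_{4} = v_{1} — sig = (2; 1)
  {3,6}:  v_{3} + v_{6} = v_{4} — sig = (2; 1)
  {5,6}:  v_{5} + v_{6} = v_{1} — sig = (2; 1)
  {2,6}:  v_{2} + v_{6} = 2·v_{1} — sig = (2; 2)

Hence PRS(X_Σ) =
[(2; —), (2; —), (2; 1), (2; 1), (2; 1), (2; 1), (2; 1), (2; 1), (2; 2)]


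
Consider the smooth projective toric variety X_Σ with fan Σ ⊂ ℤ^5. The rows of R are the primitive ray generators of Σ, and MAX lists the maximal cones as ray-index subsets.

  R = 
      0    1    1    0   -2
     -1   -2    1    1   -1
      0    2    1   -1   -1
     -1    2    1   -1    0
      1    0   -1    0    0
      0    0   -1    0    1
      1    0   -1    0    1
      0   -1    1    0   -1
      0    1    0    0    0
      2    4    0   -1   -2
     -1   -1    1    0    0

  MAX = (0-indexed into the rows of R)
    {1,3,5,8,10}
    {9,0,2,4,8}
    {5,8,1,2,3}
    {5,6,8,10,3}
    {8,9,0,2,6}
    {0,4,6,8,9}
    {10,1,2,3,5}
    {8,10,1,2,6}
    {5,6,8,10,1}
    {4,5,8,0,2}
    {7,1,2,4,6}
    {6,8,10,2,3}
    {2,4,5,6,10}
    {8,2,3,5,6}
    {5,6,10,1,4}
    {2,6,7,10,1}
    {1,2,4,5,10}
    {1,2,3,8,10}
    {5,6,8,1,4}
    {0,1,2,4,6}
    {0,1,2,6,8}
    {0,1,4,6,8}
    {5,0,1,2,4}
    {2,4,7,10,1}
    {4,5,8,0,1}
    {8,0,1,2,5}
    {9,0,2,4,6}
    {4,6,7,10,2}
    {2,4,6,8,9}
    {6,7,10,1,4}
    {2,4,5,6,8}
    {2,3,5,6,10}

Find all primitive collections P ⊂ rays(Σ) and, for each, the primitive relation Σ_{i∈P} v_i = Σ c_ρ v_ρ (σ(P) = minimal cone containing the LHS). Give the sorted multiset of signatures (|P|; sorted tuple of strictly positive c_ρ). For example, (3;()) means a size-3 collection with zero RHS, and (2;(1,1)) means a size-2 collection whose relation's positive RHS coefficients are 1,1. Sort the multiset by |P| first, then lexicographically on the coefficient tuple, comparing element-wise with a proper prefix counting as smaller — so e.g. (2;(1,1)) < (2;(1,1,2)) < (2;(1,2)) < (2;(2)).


|primitive collections| = 20. Relations:

  P={0,10}:  v_{0} + v_{10} = v_{1} + v_{2}  so sig = (2;(1,1))
  P={3,4}:  v_{3} + v_{4} = v_{2} + v_{5}  so sig = (2;(1,1))
  P={3,7}:  v_{3} + v_{7} = v_{2} + v_{10}  so sig = (2;(1,1))
  P={5,7}:  v_{5} + v_{7} = v_{4} + v_{10}  so sig = (2;(1,1))
  P={7,8}:  v_{7} + v_{8} = v_{1} + v_{2} + v_{6}  so sig = (2;(1,1,1))
  P={9,10}:  v_{9} + v_{10} = v_{0} + v_{2} + v_{6}  so sig = (2;(1,1,1))
  P={0,3}:  v_{0} + v_{3} = v_{1} + 2·v_{2} + v_{5} + v_{8}  so sig = (2;(1,1,1,2))
  P={7,9}:  v_{7} + v_{9} = v_{0} + v_{1} + 2·v_{2} + v_{4} + 2·v_{6}  so sig = (2;(1,1,1,2,2))
  P={0,7}:  v_{0} + v_{7} = 2·v_{1} + 2·v_{2} + v_{4} + v_{6}  so sig = (2;(1,1,2,2))
  P={1,9}:  v_{1} + v_{9} = 2·v_{0} + v_{6}  so sig = (2;(1,2))
  P={3,9}:  v_{3} + v_{9} = 2·v_{2} + v_{4} + 2·v_{8}  so sig = (2;(1,2,2))
  P={5,9}:  v_{5} + v_{9} = v_{2} + 2·v_{4} + 2·v_{8}  so sig = (2;(1,2,2))
  P={4,8,10}:  v_{4} + v_{8} + v_{10} = 0  so sig = (3;())
  P={0,5,6}:  v_{0} + v_{5} + v_{6} = v_{4} + v_{8}  so sig = (3;(1,1))
  P={1,3,6}:  v_{1} + v_{3} + v_{6} = v_{8} + v_{10}  so sig = (3;(1,1))
  P={1,2,5,6}:  v_{1} + v_{2} + v_{5} + v_{6} = 0  so sig = (4;())
  P={1,2,4,8}:  v_{1} + v_{2} + v_{4} + v_{8} = v_{0}  so sig = (4;(1))
  P={2,5,8,10}:  v_{2} + v_{5} + v_{8} + v_{10} = v_{3}  so sig = (4;(1))
  P={0,2,4,6,8}:  v_{0} + v_{2} + v_{4} + v_{6} + v_{8} = v_{9}  so sig = (5;(1))
  P={1,2,4,6,10}:  v_{1} + v_{2} + v_{4} + v_{6} + v_{10} = v_{7}  so sig = (5;(1))

Hence PRS(X_Σ) =
[(2;(1,1)), (2;(1,1)), (2;(1,1)), (2;(1,1)), (2;(1,1,1)), (2;(1,1,1)), (2;(1,1,1,2)), (2;(1,1,1,2,2)), (2;(1,1,2,2)), (2;(1,2)), (2;(1,2,2)), (2;(1,2,2)), (3;()), (3;(1,1)), (3;(1,1)), (4;()), (4;(1)), (4;(1)), (5;(1)), (5;(1))]


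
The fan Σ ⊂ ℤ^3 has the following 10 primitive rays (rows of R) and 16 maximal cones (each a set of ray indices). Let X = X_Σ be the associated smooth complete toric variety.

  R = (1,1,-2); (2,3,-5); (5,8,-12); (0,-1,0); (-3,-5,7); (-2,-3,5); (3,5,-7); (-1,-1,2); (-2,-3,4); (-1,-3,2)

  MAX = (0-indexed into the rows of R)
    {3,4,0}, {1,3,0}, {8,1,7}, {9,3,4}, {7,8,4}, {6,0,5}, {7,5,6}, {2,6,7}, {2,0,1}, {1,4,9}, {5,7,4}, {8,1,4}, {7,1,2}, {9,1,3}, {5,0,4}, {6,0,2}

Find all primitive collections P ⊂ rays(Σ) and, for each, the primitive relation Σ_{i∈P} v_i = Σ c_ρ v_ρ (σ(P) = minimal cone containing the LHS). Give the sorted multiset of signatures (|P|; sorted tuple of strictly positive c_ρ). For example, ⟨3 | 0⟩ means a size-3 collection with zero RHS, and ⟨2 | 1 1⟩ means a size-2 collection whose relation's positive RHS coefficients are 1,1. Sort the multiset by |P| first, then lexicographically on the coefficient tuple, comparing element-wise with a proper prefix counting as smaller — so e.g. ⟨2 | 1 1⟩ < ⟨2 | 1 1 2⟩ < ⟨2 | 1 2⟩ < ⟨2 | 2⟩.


24 minimal non-faces of Δ(Σ) (on 10 rays):

  P = {0,7}:  v_{0} + v_{7} = 0 — sig = ⟨2 | 0⟩
  P = {1,5}:  v_{1} + v_{5} = 0 — sig = ⟨2 | 0⟩
  P = {4,6}:  v_{4} + v_{6} = 0 — sig = ⟨2 | 0⟩
  P = {1,6}:  v_{1} + v_{6} = v_{2} — sig = ⟨2 | 1⟩
  P = {2,4}:  v_{2} + v_{4} = v_{1} — sig = ⟨2 | 1⟩
  P = {2,5}:  v_{2} + v_{5} = v_{6} — sig = ⟨2 | 1⟩
  P = {0,8}:  v_{0} + v_{8} = v_{1} + v_{4} — sig = ⟨2 | 1 1⟩
  P = {3,5}:  v_{3} + v_{5} = v_{0} + v_{4} — sig = ⟨2 | 1 1⟩
  P = {3,6}:  v_{3} + v_{6} = v_{0} + v_{1} — sig = ⟨2 | 1 1⟩
  P = {3,7}:  v_{3} + v_{7} = v_{1} + v_{4} — sig = ⟨2 | 1 1⟩
  P = {5,8}:  v_{5} + v_{8} = v_{4} + v_{7} — sig = ⟨2 | 1 1⟩
  P = {5,9}:  v_{5} + v_{9} = v_{3} + v_{4} — sig = ⟨2 | 1 1⟩
  P = {6,8}:  v_{6} + v_{8} = v_{1} + v_{7} — sig = ⟨2 | 1 1⟩
  P = {6,9}:  v_{6} + v_{9} = v_{1} + v_{3} — sig = ⟨2 | 1 1⟩
  P = {2,3}:  v_{2} + v_{3} = v_{0} + 2·v_{1} — sig = ⟨2 | 1 2⟩
  P = {2,8}:  v_{2} + v_{8} = 2·v_{1} + v_{7} — sig = ⟨2 | 1 2⟩
  P = {2,9}:  v_{2} + v_{9} = 2·v_{1} + v_{3} — sig = ⟨2 | 1 2⟩
  P = {0,9}:  v_{0} + v_{9} = 2·v_{3} — sig = ⟨2 | 2⟩
  P = {3,8}:  v_{3} + v_{8} = 2·v_{1} + 2·v_{4} — sig = ⟨2 | 2 2⟩
  P = {7,9}:  v_{7} + v_{9} = 2·v_{1} + 2·v_{4} — sig = ⟨2 | 2 2⟩
  P = {8,9}:  v_{8} + v_{9} = 3·v_{1} + 3·v_{4} — sig = ⟨2 | 3 3⟩
  P = {0,1,4}:  v_{0} + v_{1} + v_{4} = v_{3} — sig = ⟨3 | 1⟩
  P = {1,3,4}:  v_{1} + v_{3} + v_{4} = v_{9} — sig = ⟨3 | 1⟩
  P = {1,4,7}:  v_{1} + v_{4} + v_{7} = v_{8} — sig = ⟨3 | 1⟩

Hence PRS(X_Σ) =
    |P|=2: 21 collections, coeffs (), (), (), (1), (1), (1), (1,1), (1,1), (1,1), (1,1), (1,1), (1,1), (1,1), (1,1), (1,2), (1,2), (1,2), (2), (2,2), (2,2), (3,3)
    |P|=3: 3 collections, coeffs (1), (1), (1)


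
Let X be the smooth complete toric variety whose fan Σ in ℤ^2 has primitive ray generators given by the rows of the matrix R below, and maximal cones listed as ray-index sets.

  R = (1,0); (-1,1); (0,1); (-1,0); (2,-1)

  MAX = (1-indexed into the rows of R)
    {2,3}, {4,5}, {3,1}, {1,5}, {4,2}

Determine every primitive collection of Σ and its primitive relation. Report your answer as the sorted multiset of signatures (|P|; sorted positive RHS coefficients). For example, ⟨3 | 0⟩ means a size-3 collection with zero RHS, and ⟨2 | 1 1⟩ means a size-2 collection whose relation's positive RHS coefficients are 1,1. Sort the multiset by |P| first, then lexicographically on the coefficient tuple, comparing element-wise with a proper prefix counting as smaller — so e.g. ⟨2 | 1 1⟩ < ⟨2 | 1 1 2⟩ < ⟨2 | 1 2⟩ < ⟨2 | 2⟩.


5 collections generate NE(X_Σ); each relation:

  P = {1,4}:  v_{1} + v_{4} = 0  ⇒ sig = ⟨2 | 0⟩
  P = {1,2}:  v_{1} + v_{2} = v_{3}  ⇒ sig = ⟨2 | 1⟩
  P = {2,5}:  v_{2} + v_{5} = v_{1}  ⇒ sig = ⟨2 | 1⟩
  P = {3,4}:  v_{3} + v_{4} = v_{2}  ⇒ sig = ⟨2 | 1⟩
  P = {3,5}:  v_{3} + v_{5} = 2·v_{1}  ⇒ sig = ⟨2 | 2⟩

Hence PRS(X_Σ) =
{ ⟨2 | 0⟩,  ⟨2 | 1⟩ ×3,  ⟨2 | 2⟩ }


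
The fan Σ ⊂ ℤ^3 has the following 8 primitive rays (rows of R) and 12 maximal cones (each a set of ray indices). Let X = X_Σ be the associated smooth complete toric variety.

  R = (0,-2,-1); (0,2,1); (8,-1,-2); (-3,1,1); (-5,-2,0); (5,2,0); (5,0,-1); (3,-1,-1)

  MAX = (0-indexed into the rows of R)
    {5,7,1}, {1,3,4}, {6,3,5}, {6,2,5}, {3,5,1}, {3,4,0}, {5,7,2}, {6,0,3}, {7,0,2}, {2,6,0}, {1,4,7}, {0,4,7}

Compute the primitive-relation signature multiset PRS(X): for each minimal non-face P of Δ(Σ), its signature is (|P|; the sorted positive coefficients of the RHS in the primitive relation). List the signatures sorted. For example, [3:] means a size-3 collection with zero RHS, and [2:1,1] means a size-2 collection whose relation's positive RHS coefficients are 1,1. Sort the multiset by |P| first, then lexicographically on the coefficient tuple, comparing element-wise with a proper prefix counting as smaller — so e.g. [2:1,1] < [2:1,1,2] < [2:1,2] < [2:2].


Primitive collections (10):

  • {0,1}:  v_{0} + v_{1} = 0  so sig = [2:]
  • {3,7}:  v_{3} + v_{7} = 0  so sig = [2:]
  • {4,5}:  v_{4} + v_{5} = 0  so sig = [2:]
  • {0,5}:  v_{0} + v_{5} = v_{6}  so sig = [2:1]
  • {1,6}:  v_{1} + v_{6} = v_{5}  so sig = [2:1]
  • {2,3}:  v_{2} + v_{3} = v_{6}  so sig = [2:1]
  • {4,6}:  v_{4} + v_{6} = v_{0}  so sig = [2:1]
  • {6,7}:  v_{6} + v_{7} = v_{2}  so sig = [2:1]
  • {1,2}:  v_{1} + v_{2} = v_{5} + v_{7}  so sig = [2:1,1]
  • {2,4}:  v_{2} + v_{4} = v_{0} + v_{7}  so sig = [2:1,1]

Hence PRS(X_Σ) =
[[2:], [2:], [2:], [2:1], [2:1], [2:1], [2:1], [2:1], [2:1,1], [2:1,1]]


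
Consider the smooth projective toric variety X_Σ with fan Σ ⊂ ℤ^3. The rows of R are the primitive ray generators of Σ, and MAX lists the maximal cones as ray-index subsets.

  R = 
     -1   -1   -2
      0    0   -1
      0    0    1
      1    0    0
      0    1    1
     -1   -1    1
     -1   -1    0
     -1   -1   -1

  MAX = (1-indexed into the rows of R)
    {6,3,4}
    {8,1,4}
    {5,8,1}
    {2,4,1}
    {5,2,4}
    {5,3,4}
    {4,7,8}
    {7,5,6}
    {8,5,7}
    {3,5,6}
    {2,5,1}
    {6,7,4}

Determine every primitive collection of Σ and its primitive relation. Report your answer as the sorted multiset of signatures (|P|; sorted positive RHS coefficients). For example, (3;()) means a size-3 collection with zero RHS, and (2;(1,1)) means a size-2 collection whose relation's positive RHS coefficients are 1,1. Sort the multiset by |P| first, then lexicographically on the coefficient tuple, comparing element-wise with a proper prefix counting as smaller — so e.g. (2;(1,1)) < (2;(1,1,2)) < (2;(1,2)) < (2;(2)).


|primitive collections| = 14. Relations:

  P = {2,3}:  v_{2} + v_{3} = 0 — sig = (2;())
  P = {1,3}:  v_{1} + v_{3} = v_{8} — sig = (2;(1))
  P = {2,6}:  v_{2} + v_{6} = v_{7} — sig = (2;(1))
  P = {2,7}:  v_{2} + v_{7} = v_{8} — sig = (2;(1))
  P = {2,8}:  v_{2} + v_{8} = v_{1} — sig = (2;(1))
  P = {3,7}:  v_{3} + v_{7} = v_{6} — sig = (2;(1))
  P = {3,8}:  v_{3} + v_{8} = v_{7} — sig = (2;(1))
  P = {1,6}:  v_{1} + v_{6} = v_{7} + v_{8} — sig = (2;(1,1))
  P = {1,7}:  v_{1} + v_{7} = 2·v_{8} — sig = (2;(2))
  P = {6,8}:  v_{6} + v_{8} = 2·v_{7} — sig = (2;(2))
  P = {4,5,8}:  v_{4} + v_{5} + v_{8} = 0 — sig = (3;())
  P = {1,4,5}:  v_{1} + v_{4} + v_{5} = v_{2} — sig = (3;(1))
  P = {4,5,7}:  v_{4} + v_{5} + v_{7} = v_{3} — sig = (3;(1))
  P = {4,5,6}:  v_{4} + v_{5} + v_{6} = 2·v_{3} — sig = (3;(2))

so the primitive-relation signature multiset is
[(2;()), (2;(1)), (2;(1)), (2;(1)), (2;(1)), (2;(1)), (2;(1)), (2;(1,1)), (2;(2)), (2;(2)), (3;()), (3;(1)), (3;(1)), (3;(2))]


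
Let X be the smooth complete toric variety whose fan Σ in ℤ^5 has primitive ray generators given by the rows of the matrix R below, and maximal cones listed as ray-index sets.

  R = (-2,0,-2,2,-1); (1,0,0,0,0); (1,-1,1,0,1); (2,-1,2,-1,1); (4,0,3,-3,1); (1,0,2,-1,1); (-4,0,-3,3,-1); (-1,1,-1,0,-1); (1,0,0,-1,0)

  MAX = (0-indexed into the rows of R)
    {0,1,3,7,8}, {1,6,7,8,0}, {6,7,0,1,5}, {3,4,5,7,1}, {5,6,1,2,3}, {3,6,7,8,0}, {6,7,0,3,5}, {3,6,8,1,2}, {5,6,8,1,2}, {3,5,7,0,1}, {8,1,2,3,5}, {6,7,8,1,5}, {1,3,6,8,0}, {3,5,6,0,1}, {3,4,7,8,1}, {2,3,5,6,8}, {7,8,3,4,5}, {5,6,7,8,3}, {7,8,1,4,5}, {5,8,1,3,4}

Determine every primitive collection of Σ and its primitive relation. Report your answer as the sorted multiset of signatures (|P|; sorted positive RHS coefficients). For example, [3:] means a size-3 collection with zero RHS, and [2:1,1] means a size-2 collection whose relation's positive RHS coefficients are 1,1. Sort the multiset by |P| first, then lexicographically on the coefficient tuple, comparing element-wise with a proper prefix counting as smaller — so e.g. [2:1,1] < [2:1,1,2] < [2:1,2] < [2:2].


Σ has 9 primitive collections:

  • {2,7}:  v_{2} + v_{7} = 0  ⟹  sig = [2:]
  • {4,6}:  v_{4} + v_{6} = 0  ⟹  sig = [2:]
  • {0,2}:  v_{0} + v_{2} = v_{1} + v_{3} + v_{6}  ⟹  sig = [2:1,1,1]
  • {0,4}:  v_{0} + v_{4} = v_{1} + v_{3} + v_{7}  ⟹  sig = [2:1,1,1]
  • {2,4}:  v_{2} + v_{4} = v_{1} + v_{3} + v_{5} + v_{8}  ⟹  sig = [2:1,1,1,1]
  • {0,5,8}:  v_{0} + v_{5} + v_{8} = 0  ⟹  sig = [3:]
  • {1,3,6,7}:  v_{1} + v_{3} + v_{6} + v_{7} = v_{0}  ⟹  sig = [4:1]
  • {1,3,5,6,8}:  v_{1} + v_{3} + v_{5} + v_{6} + v_{8} = v_{2}  ⟹  sig = [5:1]
  • {1,3,5,7,8}:  v_{1} + v_{3} + v_{5} + v_{7} + v_{8} = v_{4}  ⟹  sig = [5:1]

Sorted signature multiset PRS(X):
    [2:]
    [2:]
    [2:1,1,1]
    [2:1,1,1]
    [2:1,1,1,1]
    [3:]
    [4:1]
    [5:1]
    [5:1]


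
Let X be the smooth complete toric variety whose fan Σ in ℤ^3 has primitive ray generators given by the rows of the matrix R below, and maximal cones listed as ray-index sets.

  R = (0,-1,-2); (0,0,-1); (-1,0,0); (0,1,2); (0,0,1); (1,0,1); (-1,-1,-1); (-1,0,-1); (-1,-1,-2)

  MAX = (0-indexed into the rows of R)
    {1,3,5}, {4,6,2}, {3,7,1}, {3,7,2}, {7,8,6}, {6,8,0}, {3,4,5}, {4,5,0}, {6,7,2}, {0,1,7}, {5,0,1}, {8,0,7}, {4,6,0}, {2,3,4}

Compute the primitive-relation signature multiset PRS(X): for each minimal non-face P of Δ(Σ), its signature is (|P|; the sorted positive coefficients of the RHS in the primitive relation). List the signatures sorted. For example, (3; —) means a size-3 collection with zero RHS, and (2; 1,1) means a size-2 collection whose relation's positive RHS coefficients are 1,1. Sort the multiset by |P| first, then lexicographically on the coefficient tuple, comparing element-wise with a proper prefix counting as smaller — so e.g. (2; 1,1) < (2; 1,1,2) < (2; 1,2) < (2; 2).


16 collections generate NE(X_Σ); each relation:

  P={0,3}:  v_{0} + v_{3} = 0  ⟹  sig = (2; —)
  P={1,4}:  v_{1} + v_{4} = 0  ⟹  sig = (2; —)
  P={5,7}:  v_{5} + v_{7} = 0  ⟹  sig = (2; —)
  P={0,2}:  v_{0} + v_{2} = v_{8}  ⟹  sig = (2; 1)
  P={1,2}:  v_{1} + v_{2} = v_{7}  ⟹  sig = (2; 1)
  P={1,6}:  v_{1} + v_{6} = v_{8}  ⟹  sig = (2; 1)
  P={2,5}:  v_{2} + v_{5} = v_{4}  ⟹  sig = (2; 1)
  P={3,8}:  v_{3} + v_{8} = v_{2}  ⟹  sig = (2; 1)
  P={4,7}:  v_{4} + v_{7} = v_{2}  ⟹  sig = (2; 1)
  P={4,8}:  v_{4} + v_{8} = v_{6}  ⟹  sig = (2; 1)
  P={1,8}:  v_{1} + v_{8} = v_{0} + v_{7}  ⟹  sig = (2; 1,1)
  P={2,8}:  v_{2} + v_{8} = v_{6} + v_{7}  ⟹  sig = (2; 1,1)
  P={3,6}:  v_{3} + v_{6} = v_{2} + v_{4}  ⟹  sig = (2; 1,1)
  P={5,8}:  v_{5} + v_{8} = v_{0} + v_{4}  ⟹  sig = (2; 1,1)
  P={5,6}:  v_{5} + v_{6} = v_{0} + 2·v_{4}  ⟹  sig = (2; 1,2)
  P={0,6,7}:  v_{0} + v_{6} + v_{7} = 2·v_{8}  ⟹  sig = (3; 2)

so the primitive-relation signature multiset is
[(2; —), (2; —), (2; —), (2; 1), (2; 1), (2; 1), (2; 1), (2; 1), (2; 1), (2; 1), (2; 1,1), (2; 1,1), (2; 1,1), (2; 1,1), (2; 1,2), (3; 2)]


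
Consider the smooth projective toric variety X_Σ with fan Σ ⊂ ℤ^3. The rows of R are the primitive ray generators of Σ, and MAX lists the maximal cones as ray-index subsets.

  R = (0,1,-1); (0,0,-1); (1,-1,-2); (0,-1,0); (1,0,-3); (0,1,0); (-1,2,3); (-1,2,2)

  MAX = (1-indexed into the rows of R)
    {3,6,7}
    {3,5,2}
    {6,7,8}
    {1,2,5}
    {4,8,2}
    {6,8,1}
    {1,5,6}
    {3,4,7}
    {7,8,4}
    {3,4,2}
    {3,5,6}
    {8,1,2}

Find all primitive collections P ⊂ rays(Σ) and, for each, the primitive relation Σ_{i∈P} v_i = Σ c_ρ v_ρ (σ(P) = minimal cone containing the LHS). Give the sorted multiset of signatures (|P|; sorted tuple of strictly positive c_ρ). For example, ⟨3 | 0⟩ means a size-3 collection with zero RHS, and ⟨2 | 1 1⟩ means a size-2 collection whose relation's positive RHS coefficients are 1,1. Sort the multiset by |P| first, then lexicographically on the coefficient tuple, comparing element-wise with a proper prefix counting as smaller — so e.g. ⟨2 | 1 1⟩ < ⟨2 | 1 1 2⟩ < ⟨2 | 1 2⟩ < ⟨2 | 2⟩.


10 minimal non-faces of Δ(Σ) (on 8 rays):

  • {4,6}:  v_{4} + v_{6} = 0 ; sig = ⟨2 | 0⟩
  • {1,3}:  v_{1} + v_{3} = v_{5} ; sig = ⟨2 | 1⟩
  • {1,4}:  v_{1} + v_{4} = v_{2} ; sig = ⟨2 | 1⟩
  • {2,6}:  v_{2} + v_{6} = v_{1} ; sig = ⟨2 | 1⟩
  • {2,7}:  v_{2} + v_{7} = v_{8} ; sig = ⟨2 | 1⟩
  • {3,8}:  v_{3} + v_{8} = v_{6} ; sig = ⟨2 | 1⟩
  • {1,7}:  v_{1} + v_{7} = v_{6} + v_{8} ; sig = ⟨2 | 1 1⟩
  • {4,5}:  v_{4} + v_{5} = v_{2} + v_{3} ; sig = ⟨2 | 1 1⟩
  • {5,8}:  v_{5} + v_{8} = v_{1} + v_{6} ; sig = ⟨2 | 1 1⟩
  • {5,7}:  v_{5} + v_{7} = 2·v_{6} ; sig = ⟨2 | 2⟩

Sorted signature multiset PRS(X):
{ ⟨2 | 0⟩,  ⟨2 | 1⟩ ×5,  ⟨2 | 1 1⟩ ×3,  ⟨2 | 2⟩ }


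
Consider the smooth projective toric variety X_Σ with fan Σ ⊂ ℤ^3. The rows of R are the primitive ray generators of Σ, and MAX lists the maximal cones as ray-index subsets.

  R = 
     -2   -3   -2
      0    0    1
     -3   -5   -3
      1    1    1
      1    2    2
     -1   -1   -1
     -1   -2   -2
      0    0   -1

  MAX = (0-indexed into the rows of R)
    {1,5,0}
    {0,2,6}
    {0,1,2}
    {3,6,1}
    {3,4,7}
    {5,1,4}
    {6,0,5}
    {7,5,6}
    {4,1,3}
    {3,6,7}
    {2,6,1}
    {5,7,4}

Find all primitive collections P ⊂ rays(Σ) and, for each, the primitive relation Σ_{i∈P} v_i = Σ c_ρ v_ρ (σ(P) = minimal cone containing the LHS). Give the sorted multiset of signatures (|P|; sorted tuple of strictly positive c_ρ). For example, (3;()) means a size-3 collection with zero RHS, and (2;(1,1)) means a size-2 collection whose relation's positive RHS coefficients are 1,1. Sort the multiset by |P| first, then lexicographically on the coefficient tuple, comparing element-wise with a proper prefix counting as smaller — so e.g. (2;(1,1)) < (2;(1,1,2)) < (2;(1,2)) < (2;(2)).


Δ(Σ) — 8 vertices, 12 min non-faces:

  P = {1,7}:  v_{1} + v_{7} = 0 — sig = (2;())
  P = {3,5}:  v_{3} + v_{5} = 0 — sig = (2;())
  P = {4,6}:  v_{4} + v_{6} = 0 — sig = (2;())
  P = {0,3}:  v_{0} + v_{3} = v_{1} + v_{6} — sig = (2;(1,1))
  P = {0,4}:  v_{0} + v_{4} = v_{1} + v_{5} — sig = (2;(1,1))
  P = {0,7}:  v_{0} + v_{7} = v_{5} + v_{6} — sig = (2;(1,1))
  P = {2,4}:  v_{2} + v_{4} = v_{0} + v_{1} — sig = (2;(1,1))
  P = {2,7}:  v_{2} + v_{7} = v_{0} + v_{6} — sig = (2;(1,1))
  P = {2,5}:  v_{2} + v_{5} = 2·v_{0} — sig = (2;(2))
  P = {2,3}:  v_{2} + v_{3} = 2·v_{1} + 2·v_{6} — sig = (2;(2,2))
  P = {0,1,6}:  v_{0} + v_{1} + v_{6} = v_{2} — sig = (3;(1))
  P = {1,5,6}:  v_{1} + v_{5} + v_{6} = v_{0} — sig = (3;(1))

Signatures (|P|; sorted positive RHS coefficients), sorted:
    |P|=2: 10 collections, coeffs (), (), (), (1,1), (1,1), (1,1), (1,1), (1,1), (2), (2,2)
    |P|=3: 2 collections, coeffs (1), (1)


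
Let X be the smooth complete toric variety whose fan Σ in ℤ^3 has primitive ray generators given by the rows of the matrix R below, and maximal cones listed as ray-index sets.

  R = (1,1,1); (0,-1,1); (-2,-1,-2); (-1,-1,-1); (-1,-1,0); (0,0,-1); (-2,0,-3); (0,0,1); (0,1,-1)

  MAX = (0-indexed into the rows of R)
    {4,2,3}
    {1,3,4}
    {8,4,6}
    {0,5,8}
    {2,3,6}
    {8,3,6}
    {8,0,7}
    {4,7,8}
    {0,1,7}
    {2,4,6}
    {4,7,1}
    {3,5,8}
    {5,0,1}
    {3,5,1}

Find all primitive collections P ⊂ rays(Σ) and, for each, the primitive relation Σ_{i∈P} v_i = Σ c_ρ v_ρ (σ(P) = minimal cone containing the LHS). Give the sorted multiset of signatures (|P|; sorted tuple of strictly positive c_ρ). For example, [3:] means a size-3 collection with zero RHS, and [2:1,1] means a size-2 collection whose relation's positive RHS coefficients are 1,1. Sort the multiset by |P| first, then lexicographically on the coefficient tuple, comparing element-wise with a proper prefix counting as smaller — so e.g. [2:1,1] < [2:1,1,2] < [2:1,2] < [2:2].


17 collections generate NE(X_Σ); each relation:

  {0,3}:  v_{0} + v_{3} = 0 ; sig = [2:]
  {1,8}:  v_{1} + v_{8} = 0 ; sig = [2:]
  {5,7}:  v_{5} + v_{7} = 0 ; sig = [2:]
  {0,4}:  v_{0} + v_{4} = v_{7} ; sig = [2:1]
  {1,6}:  v_{1} + v_{6} = v_{2} ; sig = [2:1]
  {2,8}:  v_{2} + v_{8} = v_{6} ; sig = [2:1]
  {3,7}:  v_{3} + v_{7} = v_{4} ; sig = [2:1]
  {4,5}:  v_{4} + v_{5} = v_{3} ; sig = [2:1]
  {0,2}:  v_{0} + v_{2} = v_{4} + v_{8} ; sig = [2:1,1]
  {1,2}:  v_{1} + v_{2} = v_{3} + v_{4} ; sig = [2:1,1]
  {0,6}:  v_{0} + v_{6} = v_{4} + 2·v_{8} ; sig = [2:1,2]
  {2,5}:  v_{2} + v_{5} = 2·v_{3} + v_{8} ; sig = [2:1,2]
  {2,7}:  v_{2} + v_{7} = 2·v_{4} + v_{8} ; sig = [2:1,2]
  {5,6}:  v_{5} + v_{6} = 2·v_{3} + 2·v_{8} ; sig = [2:2,2]
  {6,7}:  v_{6} + v_{7} = 2·v_{4} + 2·v_{8} ; sig = [2:2,2]
  {3,4,8}:  v_{3} + v_{4} + v_{8} = v_{2} ; sig = [3:1]
  {3,4,6}:  v_{3} + v_{4} + v_{6} = 2·v_{2} ; sig = [3:2]

Hence PRS(X_Σ) =
    |P|=2: 15 collections, coeffs (), (), (), (1), (1), (1), (1), (1), (1,1), (1,1), (1,2), (1,2), (1,2), (2,2), (2,2)
    |P|=3: 2 collections, coeffs (1), (2)


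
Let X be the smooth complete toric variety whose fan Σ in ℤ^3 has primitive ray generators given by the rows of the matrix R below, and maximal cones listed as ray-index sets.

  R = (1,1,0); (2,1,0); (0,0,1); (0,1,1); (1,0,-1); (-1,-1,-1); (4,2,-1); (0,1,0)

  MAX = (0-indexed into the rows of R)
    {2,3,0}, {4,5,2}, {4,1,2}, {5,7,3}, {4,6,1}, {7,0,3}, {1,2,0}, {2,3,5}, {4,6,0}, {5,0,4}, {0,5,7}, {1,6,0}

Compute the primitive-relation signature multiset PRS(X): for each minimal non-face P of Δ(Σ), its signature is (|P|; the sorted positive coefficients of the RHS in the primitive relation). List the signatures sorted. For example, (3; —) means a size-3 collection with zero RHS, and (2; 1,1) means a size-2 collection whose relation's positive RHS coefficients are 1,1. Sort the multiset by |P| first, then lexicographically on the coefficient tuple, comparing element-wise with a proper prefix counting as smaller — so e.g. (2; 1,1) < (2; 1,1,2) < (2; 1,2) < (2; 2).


Minimal non-faces — 14 found among 8 rays, 12 max cones:

  {1,5}:  v_{1} + v_{5} = v_{4}  →  sig = (2; 1)
  {2,7}:  v_{2} + v_{7} = v_{3}  →  sig = (2; 1)
  {3,4}:  v_{3} + v_{4} = v_{0}  →  sig = (2; 1)
  {1,3}:  v_{1} + v_{3} = 2·v_{0} + v_{2}  →  sig = (2; 1,2)
  {3,6}:  v_{3} + v_{6} = 2·v_{0} + v_{1}  →  sig = (2; 1,2)
  {4,7}:  v_{4} + v_{7} = 2·v_{0} + v_{5}  →  sig = (2; 1,2)
  {5,6}:  v_{5} + v_{6} = v_{0} + 2·v_{4}  →  sig = (2; 1,2)
  {6,7}:  v_{6} + v_{7} = 3·v_{0} + v_{4}  →  sig = (2; 1,3)
  {1,7}:  v_{1} + v_{7} = 2·v_{0}  →  sig = (2; 2)
  {2,6}:  v_{2} + v_{6} = 2·v_{1}  →  sig = (2; 2)
  {0,2,5}:  v_{0} + v_{2} + v_{5} = 0  →  sig = (3; —)
  {0,1,4}:  v_{0} + v_{1} + v_{4} = v_{6}  →  sig = (3; 1)
  {0,2,4}:  v_{0} + v_{2} + v_{4} = v_{1}  →  sig = (3; 1)
  {0,3,5}:  v_{0} + v_{3} + v_{5} = v_{7}  →  sig = (3; 1)

so the primitive-relation signature multiset is
    |P|=2: 10 collections, coeffs (1), (1), (1), (1,2), (1,2), (1,2), (1,2), (1,3), (2), (2)
    |P|=3: 4 collections, coeffs (), (1), (1), (1)
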